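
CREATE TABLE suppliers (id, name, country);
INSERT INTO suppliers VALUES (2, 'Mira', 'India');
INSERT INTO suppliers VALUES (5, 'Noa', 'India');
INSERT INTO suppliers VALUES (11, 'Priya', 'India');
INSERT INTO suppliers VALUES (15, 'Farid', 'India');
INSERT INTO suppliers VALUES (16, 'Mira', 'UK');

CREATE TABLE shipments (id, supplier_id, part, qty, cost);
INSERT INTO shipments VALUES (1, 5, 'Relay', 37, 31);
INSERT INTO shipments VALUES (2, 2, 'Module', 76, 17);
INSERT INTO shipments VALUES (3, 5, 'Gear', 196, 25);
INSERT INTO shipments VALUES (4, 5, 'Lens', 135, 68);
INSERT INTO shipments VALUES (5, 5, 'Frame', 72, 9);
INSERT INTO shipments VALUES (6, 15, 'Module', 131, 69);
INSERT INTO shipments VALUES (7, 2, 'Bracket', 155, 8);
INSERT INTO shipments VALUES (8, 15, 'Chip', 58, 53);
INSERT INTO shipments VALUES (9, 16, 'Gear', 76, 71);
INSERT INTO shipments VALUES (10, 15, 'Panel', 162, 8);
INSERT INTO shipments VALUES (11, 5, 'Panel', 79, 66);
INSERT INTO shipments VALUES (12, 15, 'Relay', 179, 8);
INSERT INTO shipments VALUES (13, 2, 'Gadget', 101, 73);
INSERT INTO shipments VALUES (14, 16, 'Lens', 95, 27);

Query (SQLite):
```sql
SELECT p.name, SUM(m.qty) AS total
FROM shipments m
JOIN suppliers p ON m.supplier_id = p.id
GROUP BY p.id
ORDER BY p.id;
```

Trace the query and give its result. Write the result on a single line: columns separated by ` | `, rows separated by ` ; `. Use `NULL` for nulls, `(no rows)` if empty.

Join each shipments row to its suppliers via supplier_id.
Group joined rows by suppliers.id; compute SUM(m.qty) per group.
  2: ids {2, 7, 13} → SUM(m.qty)=332
  5: ids {1, 3, 4, 5, 11} → SUM(m.qty)=519
  15: ids {6, 8, 10, 12} → SUM(m.qty)=530
  16: ids {9, 14} → SUM(m.qty)=171

Mira | 332 ; Noa | 519 ; Farid | 530 ; Mira | 171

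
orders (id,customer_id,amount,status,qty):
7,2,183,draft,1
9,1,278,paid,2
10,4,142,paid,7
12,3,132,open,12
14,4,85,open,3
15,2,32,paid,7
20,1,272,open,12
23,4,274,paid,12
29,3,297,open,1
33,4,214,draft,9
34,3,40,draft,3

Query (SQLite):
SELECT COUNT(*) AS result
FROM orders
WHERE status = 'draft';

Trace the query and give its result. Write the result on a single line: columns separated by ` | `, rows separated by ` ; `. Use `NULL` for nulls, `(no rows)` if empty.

3

Rows where status='draft' → amount values: [183, 214, 40].
COUNT(*) counts rows → 3.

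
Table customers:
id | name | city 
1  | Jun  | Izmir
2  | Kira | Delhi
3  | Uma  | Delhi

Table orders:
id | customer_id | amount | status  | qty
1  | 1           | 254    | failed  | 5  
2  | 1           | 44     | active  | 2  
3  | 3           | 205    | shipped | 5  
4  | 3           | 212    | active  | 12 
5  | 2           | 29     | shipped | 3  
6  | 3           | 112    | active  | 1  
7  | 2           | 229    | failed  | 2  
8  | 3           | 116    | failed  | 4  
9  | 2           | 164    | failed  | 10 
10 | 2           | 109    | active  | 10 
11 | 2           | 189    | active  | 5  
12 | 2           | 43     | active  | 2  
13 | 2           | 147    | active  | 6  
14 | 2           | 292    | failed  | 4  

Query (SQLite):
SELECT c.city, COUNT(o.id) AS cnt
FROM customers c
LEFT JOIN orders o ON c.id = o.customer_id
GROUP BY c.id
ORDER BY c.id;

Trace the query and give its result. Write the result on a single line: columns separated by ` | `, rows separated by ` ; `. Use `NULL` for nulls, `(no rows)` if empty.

LEFT JOIN keeps every customers row; unmatched ones get NULL for orders columns.
Group by customers.id and compute COUNT(o.id). COUNT(col) of an all-NULL group is 0.
  1: ids {1, 2} → COUNT(o.id)=2
  2: ids {5, 7, 9, 10, 11, 12, 13, 14} → COUNT(o.id)=8
  3: ids {3, 4, 6, 8} → COUNT(o.id)=4

Izmir | 2 ; Delhi | 8 ; Delhi | 4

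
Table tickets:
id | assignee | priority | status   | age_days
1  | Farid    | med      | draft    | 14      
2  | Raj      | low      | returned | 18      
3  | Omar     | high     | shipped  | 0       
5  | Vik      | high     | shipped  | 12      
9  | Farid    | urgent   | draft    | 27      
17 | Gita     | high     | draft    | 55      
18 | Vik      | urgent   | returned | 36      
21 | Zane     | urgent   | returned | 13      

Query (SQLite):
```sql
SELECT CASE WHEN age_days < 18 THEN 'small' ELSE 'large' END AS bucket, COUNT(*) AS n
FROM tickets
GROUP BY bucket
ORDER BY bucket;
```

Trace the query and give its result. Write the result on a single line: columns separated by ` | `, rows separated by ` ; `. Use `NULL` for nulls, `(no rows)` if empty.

large | 4 ; small | 4

Bucket rows by age_days < 18 → 'small' else 'large'; count each bucket.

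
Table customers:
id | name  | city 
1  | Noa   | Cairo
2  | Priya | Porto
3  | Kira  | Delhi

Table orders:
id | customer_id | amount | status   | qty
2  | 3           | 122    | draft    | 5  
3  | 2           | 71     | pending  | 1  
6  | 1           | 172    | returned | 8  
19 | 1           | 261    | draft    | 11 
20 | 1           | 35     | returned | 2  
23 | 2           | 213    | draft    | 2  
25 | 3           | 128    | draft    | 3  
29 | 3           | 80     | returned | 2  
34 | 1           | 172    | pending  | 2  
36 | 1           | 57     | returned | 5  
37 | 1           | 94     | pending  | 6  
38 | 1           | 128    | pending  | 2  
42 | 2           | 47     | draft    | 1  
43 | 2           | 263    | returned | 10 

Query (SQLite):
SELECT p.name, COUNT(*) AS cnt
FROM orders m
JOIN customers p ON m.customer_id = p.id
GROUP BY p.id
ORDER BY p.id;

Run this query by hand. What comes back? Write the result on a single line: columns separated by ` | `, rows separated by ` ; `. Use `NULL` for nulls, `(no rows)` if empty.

Join each orders row to its customers via customer_id.
Group joined rows by customers.id; compute COUNT(*) per group.
  1: ids {6, 19, 20, 34, 36, 37, 38} → COUNT(*)=7
  2: ids {3, 23, 42, 43} → COUNT(*)=4
  3: ids {2, 25, 29} → COUNT(*)=3

Noa | 7 ; Priya | 4 ; Kira | 3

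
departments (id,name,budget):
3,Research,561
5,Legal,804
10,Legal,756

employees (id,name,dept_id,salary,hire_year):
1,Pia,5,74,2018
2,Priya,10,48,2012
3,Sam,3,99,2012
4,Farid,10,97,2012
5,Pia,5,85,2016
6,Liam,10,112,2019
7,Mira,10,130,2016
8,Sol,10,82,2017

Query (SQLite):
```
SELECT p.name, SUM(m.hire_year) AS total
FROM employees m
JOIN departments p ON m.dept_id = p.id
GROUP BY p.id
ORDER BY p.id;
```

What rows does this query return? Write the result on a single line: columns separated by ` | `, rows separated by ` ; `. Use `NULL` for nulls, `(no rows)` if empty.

Research | 2012 ; Legal | 4034 ; Legal | 10076

Join each employees row to its departments via dept_id.
Group joined rows by departments.id; compute SUM(m.hire_year) per group.
  3: ids {3} → SUM(m.hire_year)=2012
  5: ids {1, 5} → SUM(m.hire_year)=4034
  10: ids {2, 4, 6, 7, 8} → SUM(m.hire_year)=10076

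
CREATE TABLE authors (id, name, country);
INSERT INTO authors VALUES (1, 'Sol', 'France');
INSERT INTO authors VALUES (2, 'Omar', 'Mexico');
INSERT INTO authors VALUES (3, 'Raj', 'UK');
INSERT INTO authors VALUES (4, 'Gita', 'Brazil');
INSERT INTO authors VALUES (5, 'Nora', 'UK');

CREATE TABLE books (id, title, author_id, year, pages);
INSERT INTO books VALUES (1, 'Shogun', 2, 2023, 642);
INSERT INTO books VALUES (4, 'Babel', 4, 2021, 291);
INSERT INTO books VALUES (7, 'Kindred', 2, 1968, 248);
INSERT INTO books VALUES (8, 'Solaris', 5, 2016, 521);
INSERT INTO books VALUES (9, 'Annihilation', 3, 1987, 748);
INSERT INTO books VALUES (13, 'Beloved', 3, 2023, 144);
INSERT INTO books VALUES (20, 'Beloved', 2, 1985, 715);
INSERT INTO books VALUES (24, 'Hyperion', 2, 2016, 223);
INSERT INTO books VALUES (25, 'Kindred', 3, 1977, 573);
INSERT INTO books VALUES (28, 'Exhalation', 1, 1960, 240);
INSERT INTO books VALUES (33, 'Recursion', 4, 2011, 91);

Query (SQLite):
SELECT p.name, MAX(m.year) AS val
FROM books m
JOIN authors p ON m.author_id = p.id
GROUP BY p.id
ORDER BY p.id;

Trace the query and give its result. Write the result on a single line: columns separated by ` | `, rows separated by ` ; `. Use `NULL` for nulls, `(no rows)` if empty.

Join each books row to its authors via author_id.
Group joined rows by authors.id; compute MAX(m.year) per group.
  1: ids {28} → MAX(m.year)=1960
  2: ids {1, 7, 20, 24} → MAX(m.year)=2023
  3: ids {9, 13, 25} → MAX(m.year)=2023
  4: ids {4, 33} → MAX(m.year)=2021
  5: ids {8} → MAX(m.year)=2016

Sol | 1960 ; Omar | 2023 ; Raj | 2023 ; Gita | 2021 ; Nora | 2016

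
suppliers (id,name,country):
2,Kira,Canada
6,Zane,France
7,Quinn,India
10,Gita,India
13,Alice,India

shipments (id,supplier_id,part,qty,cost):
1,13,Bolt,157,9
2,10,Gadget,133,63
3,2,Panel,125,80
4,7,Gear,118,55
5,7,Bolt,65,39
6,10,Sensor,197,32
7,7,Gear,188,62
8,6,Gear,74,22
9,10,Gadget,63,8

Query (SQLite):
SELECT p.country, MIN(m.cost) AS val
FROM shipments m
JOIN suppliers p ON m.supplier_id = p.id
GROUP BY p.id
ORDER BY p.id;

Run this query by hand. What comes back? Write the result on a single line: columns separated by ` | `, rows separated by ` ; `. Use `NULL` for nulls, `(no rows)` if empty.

Join each shipments row to its suppliers via supplier_id.
Group joined rows by suppliers.id; compute MIN(m.cost) per group.
  2: ids {3} → MIN(m.cost)=80
  6: ids {8} → MIN(m.cost)=22
  7: ids {4, 5, 7} → MIN(m.cost)=39
  10: ids {2, 6, 9} → MIN(m.cost)=8
  13: ids {1} → MIN(m.cost)=9

Canada | 80 ; France | 22 ; India | 39 ; India | 8 ; India | 9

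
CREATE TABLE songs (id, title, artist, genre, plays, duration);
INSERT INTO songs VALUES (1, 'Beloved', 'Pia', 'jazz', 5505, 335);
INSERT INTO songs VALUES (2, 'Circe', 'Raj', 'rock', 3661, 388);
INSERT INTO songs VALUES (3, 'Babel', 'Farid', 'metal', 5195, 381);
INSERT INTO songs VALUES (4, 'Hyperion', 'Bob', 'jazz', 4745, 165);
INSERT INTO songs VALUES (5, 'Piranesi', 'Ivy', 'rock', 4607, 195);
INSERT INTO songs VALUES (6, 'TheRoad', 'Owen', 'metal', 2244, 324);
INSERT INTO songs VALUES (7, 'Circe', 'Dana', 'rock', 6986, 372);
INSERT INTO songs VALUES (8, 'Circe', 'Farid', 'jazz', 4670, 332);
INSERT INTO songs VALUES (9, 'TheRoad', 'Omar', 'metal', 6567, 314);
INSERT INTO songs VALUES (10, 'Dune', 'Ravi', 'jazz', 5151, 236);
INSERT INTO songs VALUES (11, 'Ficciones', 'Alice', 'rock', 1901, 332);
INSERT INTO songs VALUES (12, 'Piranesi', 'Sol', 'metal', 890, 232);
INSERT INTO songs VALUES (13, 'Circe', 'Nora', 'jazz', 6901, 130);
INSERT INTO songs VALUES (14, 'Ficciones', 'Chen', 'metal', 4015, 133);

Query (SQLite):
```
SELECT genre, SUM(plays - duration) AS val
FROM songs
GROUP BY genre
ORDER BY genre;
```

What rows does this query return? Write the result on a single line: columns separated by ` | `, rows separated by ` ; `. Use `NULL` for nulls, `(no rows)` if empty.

For each row compute plays - duration.
Group by genre; take SUM of the expression per group.
  jazz: ids {1, 4, 8, 10, 13} → SUM(plays - duration)=25774
  metal: ids {3, 6, 9, 12, 14} → SUM(plays - duration)=17527
  rock: ids {2, 5, 7, 11} → SUM(plays - duration)=15868

jazz | 25774 ; metal | 17527 ; rock | 15868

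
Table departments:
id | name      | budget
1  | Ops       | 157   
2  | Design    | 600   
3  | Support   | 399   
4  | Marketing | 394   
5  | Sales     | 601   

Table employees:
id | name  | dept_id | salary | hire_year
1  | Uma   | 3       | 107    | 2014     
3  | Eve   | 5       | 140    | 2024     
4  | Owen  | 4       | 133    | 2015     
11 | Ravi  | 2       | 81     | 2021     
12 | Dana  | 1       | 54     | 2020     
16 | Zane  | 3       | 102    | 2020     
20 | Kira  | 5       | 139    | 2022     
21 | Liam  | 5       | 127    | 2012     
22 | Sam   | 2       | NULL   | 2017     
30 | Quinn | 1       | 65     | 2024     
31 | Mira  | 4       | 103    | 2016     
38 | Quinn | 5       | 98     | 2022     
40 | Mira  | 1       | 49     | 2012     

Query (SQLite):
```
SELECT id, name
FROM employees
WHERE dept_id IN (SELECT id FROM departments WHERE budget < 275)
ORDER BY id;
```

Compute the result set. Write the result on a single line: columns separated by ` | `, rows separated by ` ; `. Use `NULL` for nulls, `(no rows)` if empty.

Inner query: departments.id where budget < 275.
Outer: keep employees rows whose dept_id is in that set.
Inner query → {1}

12 | Dana ; 30 | Quinn ; 40 | Mira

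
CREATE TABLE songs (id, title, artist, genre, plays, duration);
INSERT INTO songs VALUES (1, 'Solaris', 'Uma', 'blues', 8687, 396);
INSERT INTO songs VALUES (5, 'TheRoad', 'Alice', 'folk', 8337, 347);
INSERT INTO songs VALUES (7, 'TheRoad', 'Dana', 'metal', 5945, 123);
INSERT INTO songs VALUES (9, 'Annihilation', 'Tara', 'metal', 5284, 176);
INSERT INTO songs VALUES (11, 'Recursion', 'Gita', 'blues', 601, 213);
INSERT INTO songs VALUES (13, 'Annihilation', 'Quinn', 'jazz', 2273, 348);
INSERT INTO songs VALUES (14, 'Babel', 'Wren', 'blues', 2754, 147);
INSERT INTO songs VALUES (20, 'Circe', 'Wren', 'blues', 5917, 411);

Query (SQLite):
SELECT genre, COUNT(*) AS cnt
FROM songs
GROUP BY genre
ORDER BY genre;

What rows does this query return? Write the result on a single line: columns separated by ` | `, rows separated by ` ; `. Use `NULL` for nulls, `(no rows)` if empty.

blues | 4 ; folk | 1 ; jazz | 1 ; metal | 2

Partition songs by genre; compute COUNT(*) within each group.
  blues: ids {1, 11, 14, 20} → COUNT(*)=4
  folk: ids {5} → COUNT(*)=1
  jazz: ids {13} → COUNT(*)=1
  metal: ids {7, 9} → COUNT(*)=2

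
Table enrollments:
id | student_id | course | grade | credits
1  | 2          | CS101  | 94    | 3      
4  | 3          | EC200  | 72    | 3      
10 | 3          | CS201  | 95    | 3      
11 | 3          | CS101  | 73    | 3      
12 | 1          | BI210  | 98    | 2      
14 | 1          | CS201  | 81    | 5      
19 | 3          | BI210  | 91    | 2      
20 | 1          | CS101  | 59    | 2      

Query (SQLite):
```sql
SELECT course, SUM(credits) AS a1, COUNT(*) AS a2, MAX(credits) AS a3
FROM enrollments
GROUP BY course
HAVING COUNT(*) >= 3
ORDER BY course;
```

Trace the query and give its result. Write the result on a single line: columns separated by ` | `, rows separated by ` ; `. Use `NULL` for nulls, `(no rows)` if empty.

Group enrollments by course.
Per group compute: SUM(credits), COUNT(*), MAX(credits).
HAVING: drop groups with fewer than 3 rows.
  BI210: ids {12, 19} → SUM(credits)=4, COUNT(*)=2, MAX(credits)=2
  CS101: ids {1, 11, 20} → SUM(credits)=8, COUNT(*)=3, MAX(credits)=3
  CS201: ids {10, 14} → SUM(credits)=8, COUNT(*)=2, MAX(credits)=5
  EC200: ids {4} → SUM(credits)=3, COUNT(*)=1, MAX(credits)=3

CS101 | 8 | 3 | 3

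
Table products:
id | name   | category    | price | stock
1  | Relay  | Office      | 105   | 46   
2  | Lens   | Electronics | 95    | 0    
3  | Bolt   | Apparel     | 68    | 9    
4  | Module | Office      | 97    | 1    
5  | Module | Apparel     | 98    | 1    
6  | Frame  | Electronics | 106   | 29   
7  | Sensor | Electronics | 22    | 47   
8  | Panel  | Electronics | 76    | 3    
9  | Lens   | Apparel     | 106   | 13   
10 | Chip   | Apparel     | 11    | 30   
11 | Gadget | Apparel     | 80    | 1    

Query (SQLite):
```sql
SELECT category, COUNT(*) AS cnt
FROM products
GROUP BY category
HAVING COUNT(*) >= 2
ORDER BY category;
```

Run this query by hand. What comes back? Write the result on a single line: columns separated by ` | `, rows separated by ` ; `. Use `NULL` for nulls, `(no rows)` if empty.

Apparel | 5 ; Electronics | 4 ; Office | 2

Partition products by category; compute COUNT(*) within each group.
HAVING: keep groups with count ≥ 2.
  Apparel: ids {3, 5, 9, 10, 11} → COUNT(*)=5
  Electronics: ids {2, 6, 7, 8} → COUNT(*)=4
  Office: ids {1, 4} → COUNT(*)=2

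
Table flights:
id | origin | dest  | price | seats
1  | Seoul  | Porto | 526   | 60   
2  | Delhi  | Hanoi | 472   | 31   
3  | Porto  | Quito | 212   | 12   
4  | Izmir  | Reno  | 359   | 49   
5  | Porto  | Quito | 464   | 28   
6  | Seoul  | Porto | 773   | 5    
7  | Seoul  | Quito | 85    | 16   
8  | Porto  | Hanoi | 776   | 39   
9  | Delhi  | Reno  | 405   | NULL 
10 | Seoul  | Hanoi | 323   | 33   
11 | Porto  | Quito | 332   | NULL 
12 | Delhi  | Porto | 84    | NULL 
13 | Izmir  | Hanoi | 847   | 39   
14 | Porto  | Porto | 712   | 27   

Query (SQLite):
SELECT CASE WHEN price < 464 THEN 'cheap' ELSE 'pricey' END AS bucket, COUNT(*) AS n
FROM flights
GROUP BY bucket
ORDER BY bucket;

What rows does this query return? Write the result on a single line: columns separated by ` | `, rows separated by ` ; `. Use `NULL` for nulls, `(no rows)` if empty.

cheap | 7 ; pricey | 7

Bucket rows by price < 464 → 'cheap' else 'pricey'; count each bucket.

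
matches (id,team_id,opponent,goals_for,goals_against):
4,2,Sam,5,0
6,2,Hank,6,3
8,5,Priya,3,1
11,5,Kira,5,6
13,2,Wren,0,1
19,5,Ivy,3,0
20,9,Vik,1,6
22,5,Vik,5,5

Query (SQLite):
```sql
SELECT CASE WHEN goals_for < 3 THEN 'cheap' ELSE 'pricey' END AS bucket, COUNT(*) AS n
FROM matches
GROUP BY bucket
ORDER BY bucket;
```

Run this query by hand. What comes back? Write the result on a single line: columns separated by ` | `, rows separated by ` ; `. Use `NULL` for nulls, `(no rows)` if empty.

cheap | 2 ; pricey | 6

Bucket rows by goals_for < 3 → 'cheap' else 'pricey'; count each bucket.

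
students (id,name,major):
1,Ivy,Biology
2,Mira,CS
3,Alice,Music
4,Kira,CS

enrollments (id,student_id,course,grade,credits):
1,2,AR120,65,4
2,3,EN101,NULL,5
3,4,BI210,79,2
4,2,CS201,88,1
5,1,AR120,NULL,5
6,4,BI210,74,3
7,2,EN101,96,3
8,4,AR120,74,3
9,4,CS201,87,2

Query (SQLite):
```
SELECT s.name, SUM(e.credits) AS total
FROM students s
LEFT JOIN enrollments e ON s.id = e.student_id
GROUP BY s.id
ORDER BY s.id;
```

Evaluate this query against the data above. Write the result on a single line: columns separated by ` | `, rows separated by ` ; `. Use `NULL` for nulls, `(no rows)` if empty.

LEFT JOIN keeps every students row; unmatched ones get NULL for enrollments columns.
Group by students.id and compute SUM(e.credits). SUM over an all-NULL group is NULL.
  1: ids {5} → SUM(e.credits)=5
  2: ids {1, 4, 7} → SUM(e.credits)=8
  3: ids {2} → SUM(e.credits)=5
  4: ids {3, 6, 8, 9} → SUM(e.credits)=10

Ivy | 5 ; Mira | 8 ; Alice | 5 ; Kira | 10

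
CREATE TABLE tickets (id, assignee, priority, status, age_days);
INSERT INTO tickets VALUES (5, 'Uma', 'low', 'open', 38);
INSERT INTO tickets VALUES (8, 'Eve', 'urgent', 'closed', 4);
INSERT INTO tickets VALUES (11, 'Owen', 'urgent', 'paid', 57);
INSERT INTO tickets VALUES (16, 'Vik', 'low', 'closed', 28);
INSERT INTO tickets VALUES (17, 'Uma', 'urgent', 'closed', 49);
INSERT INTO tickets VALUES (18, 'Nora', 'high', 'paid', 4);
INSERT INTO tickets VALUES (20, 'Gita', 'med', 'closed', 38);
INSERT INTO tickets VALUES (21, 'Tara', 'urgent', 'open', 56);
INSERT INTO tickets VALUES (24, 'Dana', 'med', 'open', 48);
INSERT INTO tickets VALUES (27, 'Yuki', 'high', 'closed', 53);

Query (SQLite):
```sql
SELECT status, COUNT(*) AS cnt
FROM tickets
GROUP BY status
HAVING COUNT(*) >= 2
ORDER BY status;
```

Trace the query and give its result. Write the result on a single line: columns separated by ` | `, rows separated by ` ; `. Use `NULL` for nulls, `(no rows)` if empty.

closed | 5 ; open | 3 ; paid | 2

Partition tickets by status; compute COUNT(*) within each group.
HAVING: keep groups with count ≥ 2.
  closed: ids {8, 16, 17, 20, 27} → COUNT(*)=5
  open: ids {5, 21, 24} → COUNT(*)=3
  paid: ids {11, 18} → COUNT(*)=2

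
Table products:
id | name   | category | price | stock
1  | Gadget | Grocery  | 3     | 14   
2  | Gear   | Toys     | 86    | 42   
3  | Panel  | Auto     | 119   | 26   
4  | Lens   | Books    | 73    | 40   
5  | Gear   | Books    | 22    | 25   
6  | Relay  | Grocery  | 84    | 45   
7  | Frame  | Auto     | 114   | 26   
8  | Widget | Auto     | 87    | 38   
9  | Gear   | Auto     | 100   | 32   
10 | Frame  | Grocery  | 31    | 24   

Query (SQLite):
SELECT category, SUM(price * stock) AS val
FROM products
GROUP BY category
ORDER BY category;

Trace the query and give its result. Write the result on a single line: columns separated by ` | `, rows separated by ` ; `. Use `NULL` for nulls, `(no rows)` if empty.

For each row compute price * stock.
Group by category; take SUM of the expression per group.
  Auto: ids {3, 7, 8, 9} → SUM(price * stock)=12564
  Books: ids {4, 5} → SUM(price * stock)=3470
  Grocery: ids {1, 6, 10} → SUM(price * stock)=4566
  Toys: ids {2} → SUM(price * stock)=3612

Auto | 12564 ; Books | 3470 ; Grocery | 4566 ; Toys | 3612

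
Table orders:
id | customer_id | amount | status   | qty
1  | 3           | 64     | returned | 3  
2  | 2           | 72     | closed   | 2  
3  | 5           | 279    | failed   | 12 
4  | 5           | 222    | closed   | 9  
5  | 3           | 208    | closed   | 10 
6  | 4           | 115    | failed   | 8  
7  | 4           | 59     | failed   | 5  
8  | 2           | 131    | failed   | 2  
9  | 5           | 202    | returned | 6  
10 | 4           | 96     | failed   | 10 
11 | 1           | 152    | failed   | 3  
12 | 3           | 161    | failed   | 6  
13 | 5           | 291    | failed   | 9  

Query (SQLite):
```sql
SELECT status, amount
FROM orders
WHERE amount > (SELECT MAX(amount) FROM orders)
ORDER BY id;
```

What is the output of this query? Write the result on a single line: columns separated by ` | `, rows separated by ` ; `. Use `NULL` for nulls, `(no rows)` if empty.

Scalar subquery: MAX(amount) over all orders rows = 291.
Keep rows where amount > that value.

(no rows)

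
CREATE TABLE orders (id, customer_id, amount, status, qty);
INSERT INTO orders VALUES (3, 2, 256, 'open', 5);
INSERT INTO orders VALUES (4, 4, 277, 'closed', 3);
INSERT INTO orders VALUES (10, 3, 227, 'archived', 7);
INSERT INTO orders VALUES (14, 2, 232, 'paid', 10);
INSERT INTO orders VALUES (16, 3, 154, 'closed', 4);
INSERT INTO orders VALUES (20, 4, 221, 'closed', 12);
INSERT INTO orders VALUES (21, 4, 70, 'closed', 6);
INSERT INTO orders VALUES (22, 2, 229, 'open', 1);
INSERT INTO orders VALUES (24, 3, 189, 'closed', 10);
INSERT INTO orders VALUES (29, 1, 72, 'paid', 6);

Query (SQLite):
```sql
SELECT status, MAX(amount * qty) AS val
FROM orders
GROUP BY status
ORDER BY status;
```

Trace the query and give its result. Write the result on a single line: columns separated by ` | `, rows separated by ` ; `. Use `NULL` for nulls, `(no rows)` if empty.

For each row compute amount * qty.
Group by status; take MAX of the expression per group.
  archived: ids {10} → MAX(amount * qty)=1589
  closed: ids {4, 16, 20, 21, 24} → MAX(amount * qty)=2652
  open: ids {3, 22} → MAX(amount * qty)=1280
  paid: ids {14, 29} → MAX(amount * qty)=2320

archived | 1589 ; closed | 2652 ; open | 1280 ; paid | 2320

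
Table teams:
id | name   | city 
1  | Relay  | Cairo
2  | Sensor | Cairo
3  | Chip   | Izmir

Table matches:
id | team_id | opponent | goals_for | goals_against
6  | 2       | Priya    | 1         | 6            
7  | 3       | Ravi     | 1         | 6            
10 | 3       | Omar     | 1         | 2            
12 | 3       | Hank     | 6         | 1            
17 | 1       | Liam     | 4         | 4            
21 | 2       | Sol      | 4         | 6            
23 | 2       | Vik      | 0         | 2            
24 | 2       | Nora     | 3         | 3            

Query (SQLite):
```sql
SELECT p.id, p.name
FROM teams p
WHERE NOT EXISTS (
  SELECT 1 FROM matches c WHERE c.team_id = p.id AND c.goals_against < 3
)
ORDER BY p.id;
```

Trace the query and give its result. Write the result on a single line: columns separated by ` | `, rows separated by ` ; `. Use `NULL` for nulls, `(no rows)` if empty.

1 | Relay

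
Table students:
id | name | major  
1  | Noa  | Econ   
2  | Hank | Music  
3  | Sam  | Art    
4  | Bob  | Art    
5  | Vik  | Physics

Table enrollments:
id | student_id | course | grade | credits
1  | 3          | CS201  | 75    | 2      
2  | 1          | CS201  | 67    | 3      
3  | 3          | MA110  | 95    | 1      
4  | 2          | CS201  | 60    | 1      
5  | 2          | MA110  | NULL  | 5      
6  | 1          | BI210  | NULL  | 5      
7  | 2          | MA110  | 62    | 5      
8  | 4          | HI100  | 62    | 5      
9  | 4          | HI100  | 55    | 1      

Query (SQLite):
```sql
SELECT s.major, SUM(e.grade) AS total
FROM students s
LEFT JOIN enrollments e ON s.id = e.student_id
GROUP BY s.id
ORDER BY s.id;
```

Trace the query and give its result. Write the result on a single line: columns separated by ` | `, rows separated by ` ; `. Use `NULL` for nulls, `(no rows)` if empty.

LEFT JOIN keeps every students row; unmatched ones get NULL for enrollments columns.
Group by students.id and compute SUM(e.grade). SUM over an all-NULL group is NULL.
  1: ids {2, 6} → SUM(e.grade)=67
  2: ids {4, 5, 7} → SUM(e.grade)=122
  3: ids {1, 3} → SUM(e.grade)=170
  4: ids {8, 9} → SUM(e.grade)=117
  5: ids {—} → SUM(e.grade)=NULL

Econ | 67 ; Music | 122 ; Art | 170 ; Art | 117 ; Physics | NULL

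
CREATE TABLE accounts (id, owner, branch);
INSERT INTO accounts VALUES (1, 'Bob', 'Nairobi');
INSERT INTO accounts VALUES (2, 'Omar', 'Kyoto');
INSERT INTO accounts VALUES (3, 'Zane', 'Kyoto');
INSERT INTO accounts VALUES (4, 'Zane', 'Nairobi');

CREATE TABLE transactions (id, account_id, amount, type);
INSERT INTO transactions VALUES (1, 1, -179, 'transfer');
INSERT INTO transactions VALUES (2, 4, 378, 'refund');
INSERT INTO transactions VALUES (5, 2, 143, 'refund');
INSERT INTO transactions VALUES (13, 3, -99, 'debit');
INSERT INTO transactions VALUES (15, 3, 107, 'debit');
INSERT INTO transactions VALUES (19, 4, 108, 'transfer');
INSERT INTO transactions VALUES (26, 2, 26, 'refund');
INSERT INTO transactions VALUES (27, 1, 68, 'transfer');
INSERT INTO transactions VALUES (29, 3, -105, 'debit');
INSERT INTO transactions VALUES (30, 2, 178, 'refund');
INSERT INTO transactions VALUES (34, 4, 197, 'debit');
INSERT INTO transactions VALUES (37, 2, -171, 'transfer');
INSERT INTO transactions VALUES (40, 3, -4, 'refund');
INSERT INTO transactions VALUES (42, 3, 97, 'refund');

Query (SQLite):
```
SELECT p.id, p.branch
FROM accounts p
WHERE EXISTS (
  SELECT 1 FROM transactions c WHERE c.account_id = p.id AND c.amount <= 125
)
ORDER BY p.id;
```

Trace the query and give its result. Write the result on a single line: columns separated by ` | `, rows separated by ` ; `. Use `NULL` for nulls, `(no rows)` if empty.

1 | Nairobi ; 2 | Kyoto ; 3 | Kyoto ; 4 | Nairobi

For each accounts row, check whether any transactions with matching account_id has amount <= 125.
Keep rows where that is true.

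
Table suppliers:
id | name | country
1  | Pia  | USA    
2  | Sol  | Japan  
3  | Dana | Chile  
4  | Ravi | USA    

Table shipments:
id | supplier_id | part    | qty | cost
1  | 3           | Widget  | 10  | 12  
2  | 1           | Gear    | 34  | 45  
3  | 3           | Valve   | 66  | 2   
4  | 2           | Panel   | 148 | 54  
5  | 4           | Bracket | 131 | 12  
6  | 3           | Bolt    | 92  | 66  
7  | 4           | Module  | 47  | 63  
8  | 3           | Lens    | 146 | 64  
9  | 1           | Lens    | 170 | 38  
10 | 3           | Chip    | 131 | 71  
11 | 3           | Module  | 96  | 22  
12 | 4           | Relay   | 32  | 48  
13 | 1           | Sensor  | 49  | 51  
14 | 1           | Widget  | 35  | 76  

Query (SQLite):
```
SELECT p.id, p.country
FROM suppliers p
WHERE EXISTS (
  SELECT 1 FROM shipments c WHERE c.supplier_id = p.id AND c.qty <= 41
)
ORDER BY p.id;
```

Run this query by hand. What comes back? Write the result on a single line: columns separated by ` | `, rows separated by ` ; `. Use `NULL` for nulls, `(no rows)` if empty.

For each suppliers row, check whether any shipments with matching supplier_id has qty <= 41.
Keep rows where that is true.

1 | USA ; 3 | Chile ; 4 | USA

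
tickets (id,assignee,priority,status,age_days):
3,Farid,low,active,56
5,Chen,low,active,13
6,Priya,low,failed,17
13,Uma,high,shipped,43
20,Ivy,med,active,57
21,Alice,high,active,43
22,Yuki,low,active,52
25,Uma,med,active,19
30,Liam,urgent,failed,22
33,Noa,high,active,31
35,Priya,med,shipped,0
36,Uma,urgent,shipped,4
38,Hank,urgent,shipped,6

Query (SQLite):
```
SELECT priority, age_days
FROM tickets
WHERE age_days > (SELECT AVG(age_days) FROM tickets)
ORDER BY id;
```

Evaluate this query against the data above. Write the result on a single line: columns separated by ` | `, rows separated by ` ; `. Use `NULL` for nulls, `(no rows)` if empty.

Scalar subquery: AVG(age_days) over all tickets rows = 27.923077 (≈; comparison uses full precision).
Keep rows where age_days > that value.

low | 56 ; high | 43 ; med | 57 ; high | 43 ; low | 52 ; high | 31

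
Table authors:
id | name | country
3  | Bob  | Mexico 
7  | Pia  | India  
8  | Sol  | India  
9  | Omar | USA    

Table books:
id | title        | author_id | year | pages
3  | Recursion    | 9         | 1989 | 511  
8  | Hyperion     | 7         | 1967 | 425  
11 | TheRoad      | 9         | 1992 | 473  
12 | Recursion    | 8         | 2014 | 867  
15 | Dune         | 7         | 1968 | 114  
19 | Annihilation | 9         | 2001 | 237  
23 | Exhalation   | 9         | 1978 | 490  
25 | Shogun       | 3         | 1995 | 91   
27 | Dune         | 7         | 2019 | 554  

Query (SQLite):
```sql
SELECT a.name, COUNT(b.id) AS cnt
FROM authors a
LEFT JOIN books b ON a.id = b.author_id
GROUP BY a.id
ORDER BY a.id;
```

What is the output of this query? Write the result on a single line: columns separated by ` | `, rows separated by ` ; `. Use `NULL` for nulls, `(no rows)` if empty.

LEFT JOIN keeps every authors row; unmatched ones get NULL for books columns.
Group by authors.id and compute COUNT(b.id). COUNT(col) of an all-NULL group is 0.
  3: ids {25} → COUNT(b.id)=1
  7: ids {8, 15, 27} → COUNT(b.id)=3
  8: ids {12} → COUNT(b.id)=1
  9: ids {3, 11, 19, 23} → COUNT(b.id)=4

Bob | 1 ; Pia | 3 ; Sol | 1 ; Omar | 4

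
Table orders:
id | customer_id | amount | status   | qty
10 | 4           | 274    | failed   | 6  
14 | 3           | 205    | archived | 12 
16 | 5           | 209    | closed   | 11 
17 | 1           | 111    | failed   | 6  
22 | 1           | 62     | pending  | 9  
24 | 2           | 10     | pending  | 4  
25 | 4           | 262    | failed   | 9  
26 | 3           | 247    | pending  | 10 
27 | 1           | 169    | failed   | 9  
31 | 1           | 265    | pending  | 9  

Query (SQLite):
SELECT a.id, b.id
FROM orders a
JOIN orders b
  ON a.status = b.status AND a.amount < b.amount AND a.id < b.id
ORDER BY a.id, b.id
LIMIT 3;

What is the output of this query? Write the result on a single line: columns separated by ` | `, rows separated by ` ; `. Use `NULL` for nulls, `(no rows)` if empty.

17 | 25 ; 17 | 27 ; 22 | 26

Pairs (a,b) with same status, a.amount < b.amount, a.id < b.id.
status groups: archived:{14} closed:{16} failed:{10,17,25,27} pending:{22,24,26,31}
Ordered by (a.id, b.id); first 3.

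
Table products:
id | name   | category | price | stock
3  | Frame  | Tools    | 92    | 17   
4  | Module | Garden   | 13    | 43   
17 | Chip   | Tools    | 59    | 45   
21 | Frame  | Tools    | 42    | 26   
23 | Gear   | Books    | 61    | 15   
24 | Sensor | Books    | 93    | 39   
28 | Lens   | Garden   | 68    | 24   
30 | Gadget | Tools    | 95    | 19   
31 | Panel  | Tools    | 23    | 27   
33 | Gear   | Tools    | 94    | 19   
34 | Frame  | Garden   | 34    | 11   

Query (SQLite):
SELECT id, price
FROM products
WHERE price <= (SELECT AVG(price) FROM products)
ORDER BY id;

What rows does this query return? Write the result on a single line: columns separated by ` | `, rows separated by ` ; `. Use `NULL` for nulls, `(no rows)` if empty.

4 | 13 ; 17 | 59 ; 21 | 42 ; 23 | 61 ; 31 | 23 ; 34 | 34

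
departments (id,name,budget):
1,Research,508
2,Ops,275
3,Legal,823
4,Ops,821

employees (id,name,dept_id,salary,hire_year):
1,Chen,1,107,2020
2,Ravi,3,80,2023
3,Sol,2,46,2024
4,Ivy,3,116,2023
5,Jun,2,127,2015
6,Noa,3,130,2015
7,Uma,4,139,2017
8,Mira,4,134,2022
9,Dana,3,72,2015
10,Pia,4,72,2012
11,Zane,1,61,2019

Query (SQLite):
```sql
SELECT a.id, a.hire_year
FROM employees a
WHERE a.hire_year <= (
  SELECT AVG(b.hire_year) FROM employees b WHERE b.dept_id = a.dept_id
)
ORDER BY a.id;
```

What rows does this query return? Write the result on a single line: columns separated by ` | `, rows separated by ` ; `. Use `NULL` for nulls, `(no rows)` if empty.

For each employees row a, compute AVG(hire_year) over rows sharing a.dept_id.
Keep row a if a.hire_year <= that per-group AVG.
  dept_id=1: AVG(hire_year) = 2019.5
  dept_id=2: AVG(hire_year) = 2019.5
  dept_id=3: AVG(hire_year) = 2019.0
  dept_id=4: AVG(hire_year) = 2017.0

5 | 2015 ; 6 | 2015 ; 7 | 2017 ; 9 | 2015 ; 10 | 2012 ; 11 | 2019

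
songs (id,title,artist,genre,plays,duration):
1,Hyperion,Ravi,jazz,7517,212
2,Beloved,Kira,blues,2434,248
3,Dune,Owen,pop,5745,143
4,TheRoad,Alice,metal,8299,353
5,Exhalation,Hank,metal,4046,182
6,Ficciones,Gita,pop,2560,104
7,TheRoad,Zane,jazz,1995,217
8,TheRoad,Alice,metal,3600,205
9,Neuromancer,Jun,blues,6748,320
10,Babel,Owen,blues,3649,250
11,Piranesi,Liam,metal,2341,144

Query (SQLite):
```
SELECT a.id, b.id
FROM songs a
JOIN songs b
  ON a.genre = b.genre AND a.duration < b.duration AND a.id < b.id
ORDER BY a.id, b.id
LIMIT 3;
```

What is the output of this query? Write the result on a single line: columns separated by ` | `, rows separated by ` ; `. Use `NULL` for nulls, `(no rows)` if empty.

Pairs (a,b) with same genre, a.duration < b.duration, a.id < b.id.
genre groups: blues:{2,9,10} jazz:{1,7} metal:{4,5,8,11} pop:{3,6}
Ordered by (a.id, b.id); first 3.

1 | 7 ; 2 | 9 ; 2 | 10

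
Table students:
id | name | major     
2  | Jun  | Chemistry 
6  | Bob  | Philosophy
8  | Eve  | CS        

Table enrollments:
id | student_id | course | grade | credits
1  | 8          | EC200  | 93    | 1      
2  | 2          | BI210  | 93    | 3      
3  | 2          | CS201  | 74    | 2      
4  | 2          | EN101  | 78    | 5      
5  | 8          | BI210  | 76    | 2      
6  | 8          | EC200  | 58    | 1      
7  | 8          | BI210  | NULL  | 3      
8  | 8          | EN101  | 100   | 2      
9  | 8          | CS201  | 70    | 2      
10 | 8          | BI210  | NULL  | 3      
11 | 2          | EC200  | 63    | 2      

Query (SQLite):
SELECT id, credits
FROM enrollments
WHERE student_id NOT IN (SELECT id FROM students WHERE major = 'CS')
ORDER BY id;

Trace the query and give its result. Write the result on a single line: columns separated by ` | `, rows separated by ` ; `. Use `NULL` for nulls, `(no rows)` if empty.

Inner query: students.id where major = 'CS'.
Outer: keep enrollments rows whose student_id is not in that set.
Inner query → {8}

2 | 3 ; 3 | 2 ; 4 | 5 ; 11 | 2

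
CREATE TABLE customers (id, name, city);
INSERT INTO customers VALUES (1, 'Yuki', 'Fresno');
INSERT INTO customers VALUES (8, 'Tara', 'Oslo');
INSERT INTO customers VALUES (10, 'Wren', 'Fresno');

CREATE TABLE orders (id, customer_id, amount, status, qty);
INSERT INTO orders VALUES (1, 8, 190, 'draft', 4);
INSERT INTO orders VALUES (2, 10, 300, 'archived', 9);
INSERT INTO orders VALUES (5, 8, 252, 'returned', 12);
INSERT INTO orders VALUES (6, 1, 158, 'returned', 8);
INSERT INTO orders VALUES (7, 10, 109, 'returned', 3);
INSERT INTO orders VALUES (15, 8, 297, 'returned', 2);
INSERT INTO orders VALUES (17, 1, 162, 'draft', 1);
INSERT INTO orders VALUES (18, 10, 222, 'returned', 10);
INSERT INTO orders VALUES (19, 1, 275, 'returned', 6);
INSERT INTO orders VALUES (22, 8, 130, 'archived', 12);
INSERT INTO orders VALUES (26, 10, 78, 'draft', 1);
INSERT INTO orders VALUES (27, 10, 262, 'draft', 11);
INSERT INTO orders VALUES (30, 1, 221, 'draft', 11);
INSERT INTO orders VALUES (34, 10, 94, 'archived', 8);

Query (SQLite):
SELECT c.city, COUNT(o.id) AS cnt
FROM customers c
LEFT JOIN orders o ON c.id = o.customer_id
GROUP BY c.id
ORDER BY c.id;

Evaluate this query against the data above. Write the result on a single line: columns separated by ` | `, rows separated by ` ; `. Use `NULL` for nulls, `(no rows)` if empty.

LEFT JOIN keeps every customers row; unmatched ones get NULL for orders columns.
Group by customers.id and compute COUNT(o.id). COUNT(col) of an all-NULL group is 0.
  1: ids {6, 17, 19, 30} → COUNT(o.id)=4
  8: ids {1, 5, 15, 22} → COUNT(o.id)=4
  10: ids {2, 7, 18, 26, 27, 34} → COUNT(o.id)=6

Fresno | 4 ; Oslo | 4 ; Fresno | 6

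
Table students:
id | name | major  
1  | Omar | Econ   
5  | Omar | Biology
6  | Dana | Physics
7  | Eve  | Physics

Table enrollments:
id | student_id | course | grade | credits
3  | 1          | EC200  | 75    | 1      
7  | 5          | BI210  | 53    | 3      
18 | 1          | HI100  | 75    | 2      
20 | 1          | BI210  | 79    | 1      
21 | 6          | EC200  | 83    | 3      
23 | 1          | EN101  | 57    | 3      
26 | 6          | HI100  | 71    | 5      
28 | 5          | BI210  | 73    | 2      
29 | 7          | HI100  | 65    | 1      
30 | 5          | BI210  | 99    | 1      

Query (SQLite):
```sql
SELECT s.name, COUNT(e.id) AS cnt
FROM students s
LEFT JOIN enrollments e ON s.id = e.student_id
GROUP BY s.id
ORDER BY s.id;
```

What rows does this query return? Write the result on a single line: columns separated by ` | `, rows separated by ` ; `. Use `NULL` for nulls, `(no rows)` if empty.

Omar | 4 ; Omar | 3 ; Dana | 2 ; Eve | 1

LEFT JOIN keeps every students row; unmatched ones get NULL for enrollments columns.
Group by students.id and compute COUNT(e.id). COUNT(col) of an all-NULL group is 0.
  1: ids {3, 18, 20, 23} → COUNT(e.id)=4
  5: ids {7, 28, 30} → COUNT(e.id)=3
  6: ids {21, 26} → COUNT(e.id)=2
  7: ids {29} → COUNT(e.id)=1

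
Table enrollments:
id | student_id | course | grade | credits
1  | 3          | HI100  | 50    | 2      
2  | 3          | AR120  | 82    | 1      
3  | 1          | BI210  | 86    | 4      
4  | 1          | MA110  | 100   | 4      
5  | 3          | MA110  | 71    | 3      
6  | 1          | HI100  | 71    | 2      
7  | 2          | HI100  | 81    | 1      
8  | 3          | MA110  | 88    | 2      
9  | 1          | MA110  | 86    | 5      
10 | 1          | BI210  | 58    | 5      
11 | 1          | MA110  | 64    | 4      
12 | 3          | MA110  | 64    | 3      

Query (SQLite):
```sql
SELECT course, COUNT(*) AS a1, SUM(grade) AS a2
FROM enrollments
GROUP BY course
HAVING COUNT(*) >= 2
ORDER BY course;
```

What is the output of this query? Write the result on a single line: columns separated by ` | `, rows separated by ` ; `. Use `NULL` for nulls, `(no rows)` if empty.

BI210 | 2 | 144 ; HI100 | 3 | 202 ; MA110 | 6 | 473

Group enrollments by course.
Per group compute: COUNT(*), SUM(grade).
HAVING: drop groups with fewer than 2 rows.
  AR120: ids {2} → COUNT(*)=1, SUM(grade)=82
  BI210: ids {3, 10} → COUNT(*)=2, SUM(grade)=144
  HI100: ids {1, 6, 7} → COUNT(*)=3, SUM(grade)=202
  MA110: ids {4, 5, 8, 9, 11, 12} → COUNT(*)=6, SUM(grade)=473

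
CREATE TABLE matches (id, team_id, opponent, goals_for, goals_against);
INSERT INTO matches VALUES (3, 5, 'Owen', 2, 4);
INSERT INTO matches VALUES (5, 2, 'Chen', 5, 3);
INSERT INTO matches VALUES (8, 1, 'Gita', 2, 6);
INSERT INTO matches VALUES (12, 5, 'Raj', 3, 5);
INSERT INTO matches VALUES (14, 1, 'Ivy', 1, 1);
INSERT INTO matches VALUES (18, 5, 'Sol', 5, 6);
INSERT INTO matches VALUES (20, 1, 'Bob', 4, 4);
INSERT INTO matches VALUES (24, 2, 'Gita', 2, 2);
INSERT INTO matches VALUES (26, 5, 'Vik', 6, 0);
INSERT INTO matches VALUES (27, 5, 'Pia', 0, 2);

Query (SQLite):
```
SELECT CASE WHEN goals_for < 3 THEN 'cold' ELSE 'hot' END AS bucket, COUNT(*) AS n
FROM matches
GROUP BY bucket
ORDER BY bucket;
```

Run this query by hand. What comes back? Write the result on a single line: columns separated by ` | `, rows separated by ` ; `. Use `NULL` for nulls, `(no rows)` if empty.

cold | 5 ; hot | 5

Bucket rows by goals_for < 3 → 'cold' else 'hot'; count each bucket.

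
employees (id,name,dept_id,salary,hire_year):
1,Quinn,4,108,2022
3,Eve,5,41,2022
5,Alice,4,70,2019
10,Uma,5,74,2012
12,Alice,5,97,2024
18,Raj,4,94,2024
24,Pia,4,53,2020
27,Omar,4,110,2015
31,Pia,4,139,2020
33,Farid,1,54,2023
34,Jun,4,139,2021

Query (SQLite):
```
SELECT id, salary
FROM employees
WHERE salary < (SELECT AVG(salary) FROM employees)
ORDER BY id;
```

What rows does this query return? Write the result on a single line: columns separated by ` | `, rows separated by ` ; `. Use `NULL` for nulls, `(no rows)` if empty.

Scalar subquery: AVG(salary) over all employees rows = 89.0.
Keep rows where salary < that value.

3 | 41 ; 5 | 70 ; 10 | 74 ; 24 | 53 ; 33 | 54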